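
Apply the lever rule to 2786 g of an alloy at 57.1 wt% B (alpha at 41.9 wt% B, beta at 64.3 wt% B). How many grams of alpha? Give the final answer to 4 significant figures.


f_alpha = (C_beta - C0) / (C_beta - C_alpha)
f_alpha = (64.3 - 57.1) / (64.3 - 41.9) = 0.321429
m_alpha = f_alpha * m_total = 0.321429 * 2786 = 895.5 g


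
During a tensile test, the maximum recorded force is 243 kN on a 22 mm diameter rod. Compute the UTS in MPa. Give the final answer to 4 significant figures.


A0 = pi*(d/2)^2 = pi*(22/2)^2 = 380.133 mm^2
UTS = F_max / A0 = 243*1000 / 380.133
UTS = 639.3 MPa


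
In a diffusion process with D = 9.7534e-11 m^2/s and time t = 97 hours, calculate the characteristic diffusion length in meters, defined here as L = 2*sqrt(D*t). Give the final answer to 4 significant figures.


t = 97 hr = 349200 s
Diffusion length = 2*sqrt(D*t)
= 2*sqrt(9.7534e-11 * 349200)
= 0.01167 m


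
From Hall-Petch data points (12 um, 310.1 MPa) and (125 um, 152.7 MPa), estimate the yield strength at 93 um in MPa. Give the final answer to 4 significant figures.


sigma_y = sigma0 + k / sqrt(d)
1/sqrt(d1) = 1/sqrt(1.2e-05) = 288.675;  1/sqrt(d2) = 89.4427
k = (sigma1 - sigma2) / (1/sqrt(d1) - 1/sqrt(d2)) = (310.1 - 152.7) / (288.675 - 89.4427) = 0.790032 MPa*m^0.5
sigma0 = sigma1 - k/sqrt(d1) = 310.1 - 0.790032*288.675 = 82.0374 MPa
sigma_y(d3) = 82.0374 + 0.790032 / sqrt(9.3e-05) = 164 MPa


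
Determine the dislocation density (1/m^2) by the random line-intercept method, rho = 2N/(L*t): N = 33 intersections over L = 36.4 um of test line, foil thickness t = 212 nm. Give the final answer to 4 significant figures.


rho = 2N / (L * t)
L = 36.4 um = 3.64e-05 m, t = 212 nm = 2.12e-07 m
rho = 2 * 33 / (3.64e-05 * 2.12e-07)
rho = 8.553e+12 1/m^2


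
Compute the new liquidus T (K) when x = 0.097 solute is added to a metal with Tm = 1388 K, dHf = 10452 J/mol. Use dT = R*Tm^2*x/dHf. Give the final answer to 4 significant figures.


dT = R*Tm^2*x / dHf
dT = 8.314 * 1388^2 * 0.097 / 10452
dT = 148.649 K
T_new = 1388 - 148.649 = 1239 K


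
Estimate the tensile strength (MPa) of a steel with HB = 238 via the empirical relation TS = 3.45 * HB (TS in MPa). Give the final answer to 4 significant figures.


TS (MPa) = 3.45 * HB
TS = 3.45 * 238
TS = 821.1 MPa


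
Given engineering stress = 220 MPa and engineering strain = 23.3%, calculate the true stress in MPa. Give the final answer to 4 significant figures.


sigma_true = sigma_eng * (1 + epsilon_eng)
sigma_true = 220 * (1 + 0.233)
sigma_true = 271.3 MPa


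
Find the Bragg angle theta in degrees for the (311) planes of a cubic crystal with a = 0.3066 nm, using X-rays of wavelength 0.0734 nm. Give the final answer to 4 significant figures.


d = a / sqrt(h^2+k^2+l^2)
d = 0.3066 / sqrt(11) = 0.0924434 nm
lambda = 2*d*sin(theta)  =>  sin(theta) = lambda / (2*d)
sin(theta) = 0.0734 / (2 * 0.0924434) = 0.397
theta = 23.39 deg


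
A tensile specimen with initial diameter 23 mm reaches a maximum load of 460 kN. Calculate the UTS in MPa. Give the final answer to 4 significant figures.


A0 = pi*(d/2)^2 = pi*(23/2)^2 = 415.476 mm^2
UTS = F_max / A0 = 460*1000 / 415.476
UTS = 1107 MPa


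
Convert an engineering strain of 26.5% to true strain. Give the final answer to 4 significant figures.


epsilon_true = ln(1 + epsilon_eng)
epsilon_true = ln(1 + 0.265)
epsilon_true = 0.2351


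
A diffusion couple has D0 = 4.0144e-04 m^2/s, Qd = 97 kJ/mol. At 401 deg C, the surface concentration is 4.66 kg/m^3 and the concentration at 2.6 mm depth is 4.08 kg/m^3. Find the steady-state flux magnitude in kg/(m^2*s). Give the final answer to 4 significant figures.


Step 1: D = D0 * exp(-Qd/(R*T))
T = 401 + 273.15 = 674.15 K
D = 4.0144e-04 * exp(-97e3 / (8.314 * 674.15)) = 1.22341e-11 m^2/s
Step 2: J = D * (C1 - C2) / dx
J = 1.22341e-11 * (4.66 - 4.08) / 2.6e-03
J = 2.729e-09 kg/(m^2*s)


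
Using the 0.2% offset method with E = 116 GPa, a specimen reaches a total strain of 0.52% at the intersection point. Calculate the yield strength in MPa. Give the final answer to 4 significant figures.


Offset strain = 0.002
Elastic strain at yield = total_strain - offset = 5.2e-03 - 0.002 = 3.2e-03
sigma_y = E * elastic_strain = 116000 * 3.2e-03
sigma_y = 371.2 MPa


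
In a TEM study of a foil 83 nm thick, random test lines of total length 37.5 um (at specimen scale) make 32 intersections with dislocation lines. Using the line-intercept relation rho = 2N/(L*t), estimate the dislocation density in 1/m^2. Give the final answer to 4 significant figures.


rho = 2N / (L * t)
L = 37.5 um = 3.75e-05 m, t = 83 nm = 8.3e-08 m
rho = 2 * 32 / (3.75e-05 * 8.3e-08)
rho = 2.056e+13 1/m^2


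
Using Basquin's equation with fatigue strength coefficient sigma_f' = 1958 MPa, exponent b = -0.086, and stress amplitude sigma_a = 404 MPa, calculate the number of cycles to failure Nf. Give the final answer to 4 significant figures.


sigma_a = sigma_f' * (2*Nf)^b
2*Nf = (sigma_a / sigma_f')^(1/b)
2*Nf = (404 / 1958)^(1/-0.086)
2*Nf = 9.33537e+07
Nf = 4.668e+07 cycles


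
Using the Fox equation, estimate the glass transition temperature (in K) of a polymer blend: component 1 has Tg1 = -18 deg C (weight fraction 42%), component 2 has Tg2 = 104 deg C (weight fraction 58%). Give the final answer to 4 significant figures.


1/Tg = w1/Tg1 + w2/Tg2 (in Kelvin)
Tg1 = 255.15 K, Tg2 = 377.15 K
1/Tg = 0.42/255.15 + 0.58/377.15
Tg = 314.1 K


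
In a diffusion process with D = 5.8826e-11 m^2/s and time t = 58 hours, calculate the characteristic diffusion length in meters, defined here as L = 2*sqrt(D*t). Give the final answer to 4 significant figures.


t = 58 hr = 208800 s
Diffusion length = 2*sqrt(D*t)
= 2*sqrt(5.8826e-11 * 208800)
= 7.009e-03 m


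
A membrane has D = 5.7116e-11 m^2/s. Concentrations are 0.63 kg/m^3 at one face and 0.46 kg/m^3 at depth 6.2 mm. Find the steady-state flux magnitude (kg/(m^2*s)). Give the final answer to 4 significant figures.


J = -D * (dC/dx) = D * (C1 - C2) / dx
J = 5.7116e-11 * (0.63 - 0.46) / 6.2e-03
J = 1.566e-09 kg/(m^2*s)


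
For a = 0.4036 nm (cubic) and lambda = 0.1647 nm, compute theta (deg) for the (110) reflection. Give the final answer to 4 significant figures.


d = a / sqrt(h^2+k^2+l^2)
d = 0.4036 / sqrt(2) = 0.285388 nm
lambda = 2*d*sin(theta)  =>  sin(theta) = lambda / (2*d)
sin(theta) = 0.1647 / (2 * 0.285388) = 0.288554
theta = 16.77 deg


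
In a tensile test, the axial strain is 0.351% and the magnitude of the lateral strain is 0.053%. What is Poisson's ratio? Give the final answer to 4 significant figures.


nu = -epsilon_lat / epsilon_axial
Lateral strain is contraction (negative), so using magnitudes:
nu = 0.053 / 0.351
nu = 0.151


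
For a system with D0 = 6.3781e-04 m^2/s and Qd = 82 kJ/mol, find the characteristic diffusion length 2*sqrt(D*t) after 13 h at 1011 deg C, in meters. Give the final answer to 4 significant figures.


Step 1: D = D0 * exp(-Qd/(R*T))
T = 1284.15 K
D = 6.3781e-04 * exp(-82e3 / (8.314 * 1284.15)) = 2.94512e-07 m^2/s
Step 2: L = 2*sqrt(D*t)
t = 13 h = 46800 s
L = 2*sqrt(2.94512e-07 * 46800) = 0.2348 m


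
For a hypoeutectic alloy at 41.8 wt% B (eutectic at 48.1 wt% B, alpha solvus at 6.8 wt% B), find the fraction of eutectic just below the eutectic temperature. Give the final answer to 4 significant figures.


f_primary = (C_e - C0) / (C_e - C_alpha_max)
f_primary = (48.1 - 41.8) / (48.1 - 6.8)
f_primary = 0.152542
f_eutectic = 1 - 0.152542 = 0.8475


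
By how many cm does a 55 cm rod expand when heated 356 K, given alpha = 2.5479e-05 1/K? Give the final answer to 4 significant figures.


dL = L0 * alpha * dT
dL = 55 * 2.5479e-05 * 356
dL = 0.4989 cm


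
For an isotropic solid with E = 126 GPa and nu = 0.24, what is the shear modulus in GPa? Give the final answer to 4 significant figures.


G = E / (2*(1+nu))
G = 126 / (2*(1+0.24))
G = 50.81 GPa


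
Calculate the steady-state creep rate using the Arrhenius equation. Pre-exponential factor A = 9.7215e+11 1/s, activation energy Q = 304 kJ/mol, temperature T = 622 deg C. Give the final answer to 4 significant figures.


rate = A * exp(-Q / (R*T))
T = 622 + 273.15 = 895.15 K
rate = 9.7215e+11 * exp(-304e3 / (8.314 * 895.15))
rate = 1.769e-06 1/s


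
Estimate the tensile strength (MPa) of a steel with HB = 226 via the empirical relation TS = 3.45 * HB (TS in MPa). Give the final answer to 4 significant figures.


TS (MPa) = 3.45 * HB
TS = 3.45 * 226
TS = 779.7 MPa


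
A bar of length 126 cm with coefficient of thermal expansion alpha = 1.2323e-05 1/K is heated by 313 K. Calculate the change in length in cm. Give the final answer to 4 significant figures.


dL = L0 * alpha * dT
dL = 126 * 1.2323e-05 * 313
dL = 0.486 cm


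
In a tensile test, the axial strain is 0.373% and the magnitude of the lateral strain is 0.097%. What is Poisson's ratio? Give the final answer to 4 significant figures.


nu = -epsilon_lat / epsilon_axial
Lateral strain is contraction (negative), so using magnitudes:
nu = 0.097 / 0.373
nu = 0.2601


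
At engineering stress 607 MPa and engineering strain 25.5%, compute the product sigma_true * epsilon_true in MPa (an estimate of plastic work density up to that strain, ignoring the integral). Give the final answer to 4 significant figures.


sigma_true = sigma_eng * (1 + epsilon_eng)
sigma_true = 607 * (1 + 0.255) = 761.785 MPa
epsilon_true = ln(1 + epsilon_eng)
epsilon_true = ln(1 + 0.255) = 0.227136
sigma_true * epsilon_true = 761.785 * 0.227136 = 173 MPa


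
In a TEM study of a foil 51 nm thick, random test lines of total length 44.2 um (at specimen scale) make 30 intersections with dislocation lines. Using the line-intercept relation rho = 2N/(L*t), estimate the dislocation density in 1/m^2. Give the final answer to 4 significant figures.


rho = 2N / (L * t)
L = 44.2 um = 4.42e-05 m, t = 51 nm = 5.1e-08 m
rho = 2 * 30 / (4.42e-05 * 5.1e-08)
rho = 2.662e+13 1/m^2


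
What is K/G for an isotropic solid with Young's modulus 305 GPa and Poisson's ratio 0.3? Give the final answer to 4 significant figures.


G = E / (2*(1+nu))
G = 305 / (2*(1+0.3)) = 117.308 GPa
K = E / (3*(1-2*nu))
K = 305 / (3*(1-2*0.3)) = 254.167 GPa
K/G = 254.167 / 117.308 = 2.167


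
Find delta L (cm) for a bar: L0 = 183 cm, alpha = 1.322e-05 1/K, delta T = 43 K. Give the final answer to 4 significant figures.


dL = L0 * alpha * dT
dL = 183 * 1.322e-05 * 43
dL = 0.104 cm


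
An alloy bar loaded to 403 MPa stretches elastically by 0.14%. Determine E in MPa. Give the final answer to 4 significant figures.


E = sigma / epsilon
epsilon = 0.14% = 1.4e-03
E = 403 / 1.4e-03
E = 287900 MPa


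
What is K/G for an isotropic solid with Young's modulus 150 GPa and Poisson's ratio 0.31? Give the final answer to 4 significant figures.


G = E / (2*(1+nu))
G = 150 / (2*(1+0.31)) = 57.2519 GPa
K = E / (3*(1-2*nu))
K = 150 / (3*(1-2*0.31)) = 131.579 GPa
K/G = 131.579 / 57.2519 = 2.298


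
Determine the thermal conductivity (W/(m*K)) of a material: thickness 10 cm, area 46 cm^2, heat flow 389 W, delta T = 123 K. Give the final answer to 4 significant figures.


k = Q*L / (A*dT)
L = 0.1 m, A = 4.6e-03 m^2
k = 389 * 0.1 / (4.6e-03 * 123)
k = 68.75 W/(m*K)


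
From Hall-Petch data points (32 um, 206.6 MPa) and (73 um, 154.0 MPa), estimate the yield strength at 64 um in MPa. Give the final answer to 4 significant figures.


sigma_y = sigma0 + k / sqrt(d)
1/sqrt(d1) = 1/sqrt(3.2e-05) = 176.777;  1/sqrt(d2) = 117.041
k = (sigma1 - sigma2) / (1/sqrt(d1) - 1/sqrt(d2)) = (206.6 - 154.0) / (176.777 - 117.041) = 0.880548 MPa*m^0.5
sigma0 = sigma1 - k/sqrt(d1) = 206.6 - 0.880548*176.777 = 50.9397 MPa
sigma_y(d3) = 50.9397 + 0.880548 / sqrt(6.4e-05) = 161 MPa


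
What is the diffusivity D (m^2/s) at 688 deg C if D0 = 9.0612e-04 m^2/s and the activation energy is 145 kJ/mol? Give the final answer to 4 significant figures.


D = D0 * exp(-Qd / (R*T))
T = 961.15 K
D = 9.0612e-04 * exp(-145e3 / (8.314 * 961.15))
D = 1.193e-11 m^2/s


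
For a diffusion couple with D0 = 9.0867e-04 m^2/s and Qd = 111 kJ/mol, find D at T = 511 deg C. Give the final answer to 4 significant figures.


D = D0 * exp(-Qd / (R*T))
T = 784.15 K
D = 9.0867e-04 * exp(-111e3 / (8.314 * 784.15))
D = 3.665e-11 m^2/s


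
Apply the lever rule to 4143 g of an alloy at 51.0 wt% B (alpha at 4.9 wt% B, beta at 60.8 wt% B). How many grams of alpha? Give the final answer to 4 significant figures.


f_alpha = (C_beta - C0) / (C_beta - C_alpha)
f_alpha = (60.8 - 51.0) / (60.8 - 4.9) = 0.175313
m_alpha = f_alpha * m_total = 0.175313 * 4143 = 726.3 g


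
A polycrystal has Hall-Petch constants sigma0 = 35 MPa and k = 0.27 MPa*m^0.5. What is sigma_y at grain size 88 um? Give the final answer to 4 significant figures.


sigma_y = sigma0 + k / sqrt(d)
d = 88 um = 8.8e-05 m
sigma_y = 35 + 0.27 / sqrt(8.8e-05)
sigma_y = 63.78 MPa


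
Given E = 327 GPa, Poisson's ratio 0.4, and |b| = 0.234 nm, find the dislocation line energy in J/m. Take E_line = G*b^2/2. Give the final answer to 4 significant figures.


Step 1: G = E / (2*(1+nu))
G = 327 / (2*(1+0.4)) = 116.786 GPa = 1.16786e+11 Pa
Step 2: E_line = G*b^2/2
b = 0.234 nm = 2.34e-10 m
E_line = 0.5 * 1.16786e+11 * (2.34e-10)^2 = 3.197e-09 J/m


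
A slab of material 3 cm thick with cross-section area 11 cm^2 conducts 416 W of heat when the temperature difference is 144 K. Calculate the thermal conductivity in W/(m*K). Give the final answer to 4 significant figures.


k = Q*L / (A*dT)
L = 0.03 m, A = 1.1e-03 m^2
k = 416 * 0.03 / (1.1e-03 * 144)
k = 78.79 W/(m*K)


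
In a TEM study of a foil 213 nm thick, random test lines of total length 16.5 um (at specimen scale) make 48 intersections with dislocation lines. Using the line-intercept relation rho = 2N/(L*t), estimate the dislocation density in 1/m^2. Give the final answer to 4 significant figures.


rho = 2N / (L * t)
L = 16.5 um = 1.65e-05 m, t = 213 nm = 2.13e-07 m
rho = 2 * 48 / (1.65e-05 * 2.13e-07)
rho = 2.732e+13 1/m^2


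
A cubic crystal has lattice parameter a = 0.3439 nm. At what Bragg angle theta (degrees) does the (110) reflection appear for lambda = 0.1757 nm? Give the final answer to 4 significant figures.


d = a / sqrt(h^2+k^2+l^2)
d = 0.3439 / sqrt(2) = 0.243174 nm
lambda = 2*d*sin(theta)  =>  sin(theta) = lambda / (2*d)
sin(theta) = 0.1757 / (2 * 0.243174) = 0.361264
theta = 21.18 deg


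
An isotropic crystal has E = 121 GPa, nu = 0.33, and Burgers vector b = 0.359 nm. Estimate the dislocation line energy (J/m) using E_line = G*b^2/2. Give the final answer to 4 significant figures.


Step 1: G = E / (2*(1+nu))
G = 121 / (2*(1+0.33)) = 45.4887 GPa = 4.54887e+10 Pa
Step 2: E_line = G*b^2/2
b = 0.359 nm = 3.59e-10 m
E_line = 0.5 * 4.54887e+10 * (3.59e-10)^2 = 2.931e-09 J/m


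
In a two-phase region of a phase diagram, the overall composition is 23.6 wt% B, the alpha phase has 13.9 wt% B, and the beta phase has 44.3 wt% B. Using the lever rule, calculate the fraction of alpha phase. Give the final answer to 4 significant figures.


f_alpha = (C_beta - C0) / (C_beta - C_alpha)
f_alpha = (44.3 - 23.6) / (44.3 - 13.9)
f_alpha = 0.6809


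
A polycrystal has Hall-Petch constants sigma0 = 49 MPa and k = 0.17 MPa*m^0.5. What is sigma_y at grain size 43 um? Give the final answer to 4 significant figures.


sigma_y = sigma0 + k / sqrt(d)
d = 43 um = 4.3e-05 m
sigma_y = 49 + 0.17 / sqrt(4.3e-05)
sigma_y = 74.92 MPa


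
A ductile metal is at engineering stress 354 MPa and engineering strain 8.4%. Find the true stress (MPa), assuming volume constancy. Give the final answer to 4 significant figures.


sigma_true = sigma_eng * (1 + epsilon_eng)
sigma_true = 354 * (1 + 0.084)
sigma_true = 383.7 MPa


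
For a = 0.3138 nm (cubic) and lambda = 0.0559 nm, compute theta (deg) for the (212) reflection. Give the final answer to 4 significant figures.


d = a / sqrt(h^2+k^2+l^2)
d = 0.3138 / sqrt(9) = 0.1046 nm
lambda = 2*d*sin(theta)  =>  sin(theta) = lambda / (2*d)
sin(theta) = 0.0559 / (2 * 0.1046) = 0.267208
theta = 15.5 deg


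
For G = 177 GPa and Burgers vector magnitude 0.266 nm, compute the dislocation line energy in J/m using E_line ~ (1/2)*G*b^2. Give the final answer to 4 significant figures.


E = G*b^2/2
b = 0.266 nm = 2.66e-10 m
G = 177 GPa = 1.77e+11 Pa
E = 0.5 * 1.77e+11 * (2.66e-10)^2
E = 6.262e-09 J/m


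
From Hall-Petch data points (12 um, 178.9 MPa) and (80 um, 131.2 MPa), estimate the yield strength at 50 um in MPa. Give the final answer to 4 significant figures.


sigma_y = sigma0 + k / sqrt(d)
1/sqrt(d1) = 1/sqrt(1.2e-05) = 288.675;  1/sqrt(d2) = 111.803
k = (sigma1 - sigma2) / (1/sqrt(d1) - 1/sqrt(d2)) = (178.9 - 131.2) / (288.675 - 111.803) = 0.269687 MPa*m^0.5
sigma0 = sigma1 - k/sqrt(d1) = 178.9 - 0.269687*288.675 = 101.048 MPa
sigma_y(d3) = 101.048 + 0.269687 / sqrt(5e-05) = 139.2 MPa


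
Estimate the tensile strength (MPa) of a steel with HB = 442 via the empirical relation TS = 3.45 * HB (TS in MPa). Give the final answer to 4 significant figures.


TS (MPa) = 3.45 * HB
TS = 3.45 * 442
TS = 1525 MPa


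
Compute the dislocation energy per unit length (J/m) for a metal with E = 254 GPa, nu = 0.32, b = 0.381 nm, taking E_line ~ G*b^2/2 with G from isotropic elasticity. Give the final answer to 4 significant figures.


Step 1: G = E / (2*(1+nu))
G = 254 / (2*(1+0.32)) = 96.2121 GPa = 9.62121e+10 Pa
Step 2: E_line = G*b^2/2
b = 0.381 nm = 3.81e-10 m
E_line = 0.5 * 9.62121e+10 * (3.81e-10)^2 = 6.983e-09 J/m


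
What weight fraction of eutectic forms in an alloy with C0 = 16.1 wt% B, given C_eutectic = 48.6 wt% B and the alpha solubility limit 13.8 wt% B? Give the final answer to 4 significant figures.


f_primary = (C_e - C0) / (C_e - C_alpha_max)
f_primary = (48.6 - 16.1) / (48.6 - 13.8)
f_primary = 0.933908
f_eutectic = 1 - 0.933908 = 0.06609


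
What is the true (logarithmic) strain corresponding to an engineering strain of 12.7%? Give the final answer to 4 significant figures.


epsilon_true = ln(1 + epsilon_eng)
epsilon_true = ln(1 + 0.127)
epsilon_true = 0.1196


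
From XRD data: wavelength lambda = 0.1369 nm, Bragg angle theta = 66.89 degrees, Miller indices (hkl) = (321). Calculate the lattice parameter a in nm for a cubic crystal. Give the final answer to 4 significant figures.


d = lambda / (2*sin(theta))
d = 0.1369 / (2*sin(66.89 deg))
d = 0.0744222 nm
a = d * sqrt(h^2+k^2+l^2) = 0.0744222 * sqrt(14)
a = 0.2785 nm


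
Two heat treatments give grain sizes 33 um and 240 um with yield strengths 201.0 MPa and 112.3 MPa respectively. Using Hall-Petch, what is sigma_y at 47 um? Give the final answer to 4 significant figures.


sigma_y = sigma0 + k / sqrt(d)
1/sqrt(d1) = 1/sqrt(3.3e-05) = 174.078;  1/sqrt(d2) = 64.5497
k = (sigma1 - sigma2) / (1/sqrt(d1) - 1/sqrt(d2)) = (201.0 - 112.3) / (174.078 - 64.5497) = 0.809839 MPa*m^0.5
sigma0 = sigma1 - k/sqrt(d1) = 201.0 - 0.809839*174.078 = 60.0251 MPa
sigma_y(d3) = 60.0251 + 0.809839 / sqrt(4.7e-05) = 178.2 MPa


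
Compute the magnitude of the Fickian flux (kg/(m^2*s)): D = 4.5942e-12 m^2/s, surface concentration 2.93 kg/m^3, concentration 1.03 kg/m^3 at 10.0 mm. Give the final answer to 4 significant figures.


J = -D * (dC/dx) = D * (C1 - C2) / dx
J = 4.5942e-12 * (2.93 - 1.03) / 0.01
J = 8.729e-10 kg/(m^2*s)


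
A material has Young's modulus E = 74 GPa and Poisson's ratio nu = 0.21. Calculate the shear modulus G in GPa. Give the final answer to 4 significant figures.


G = E / (2*(1+nu))
G = 74 / (2*(1+0.21))
G = 30.58 GPa


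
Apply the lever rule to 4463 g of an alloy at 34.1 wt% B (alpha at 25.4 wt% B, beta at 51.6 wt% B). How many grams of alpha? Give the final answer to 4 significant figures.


f_alpha = (C_beta - C0) / (C_beta - C_alpha)
f_alpha = (51.6 - 34.1) / (51.6 - 25.4) = 0.667939
m_alpha = f_alpha * m_total = 0.667939 * 4463 = 2981 g


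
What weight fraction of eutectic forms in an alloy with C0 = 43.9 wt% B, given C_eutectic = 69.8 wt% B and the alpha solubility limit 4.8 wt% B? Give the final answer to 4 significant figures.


f_primary = (C_e - C0) / (C_e - C_alpha_max)
f_primary = (69.8 - 43.9) / (69.8 - 4.8)
f_primary = 0.398462
f_eutectic = 1 - 0.398462 = 0.6015


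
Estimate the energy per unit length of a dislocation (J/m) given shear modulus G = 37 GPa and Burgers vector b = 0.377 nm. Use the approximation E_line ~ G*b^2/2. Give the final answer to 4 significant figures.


E = G*b^2/2
b = 0.377 nm = 3.77e-10 m
G = 37 GPa = 3.7e+10 Pa
E = 0.5 * 3.7e+10 * (3.77e-10)^2
E = 2.629e-09 J/m


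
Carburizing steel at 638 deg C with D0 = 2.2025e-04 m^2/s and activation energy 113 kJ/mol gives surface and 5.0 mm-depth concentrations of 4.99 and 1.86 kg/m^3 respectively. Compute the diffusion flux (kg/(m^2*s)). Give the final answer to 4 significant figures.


Step 1: D = D0 * exp(-Qd/(R*T))
T = 638 + 273.15 = 911.15 K
D = 2.2025e-04 * exp(-113e3 / (8.314 * 911.15)) = 7.32131e-11 m^2/s
Step 2: J = D * (C1 - C2) / dx
J = 7.32131e-11 * (4.99 - 1.86) / 5e-03
J = 4.583e-08 kg/(m^2*s)


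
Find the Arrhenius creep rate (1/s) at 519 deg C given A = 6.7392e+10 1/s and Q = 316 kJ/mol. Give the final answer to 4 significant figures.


rate = A * exp(-Q / (R*T))
T = 519 + 273.15 = 792.15 K
rate = 6.7392e+10 * exp(-316e3 / (8.314 * 792.15))
rate = 9.788e-11 1/s


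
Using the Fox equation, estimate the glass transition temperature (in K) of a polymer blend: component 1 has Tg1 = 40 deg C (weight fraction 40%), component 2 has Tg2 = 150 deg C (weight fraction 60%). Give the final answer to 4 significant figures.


1/Tg = w1/Tg1 + w2/Tg2 (in Kelvin)
Tg1 = 313.15 K, Tg2 = 423.15 K
1/Tg = 0.4/313.15 + 0.6/423.15
Tg = 371 K


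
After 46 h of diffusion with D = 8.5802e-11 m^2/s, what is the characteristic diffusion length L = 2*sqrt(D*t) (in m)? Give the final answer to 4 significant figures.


t = 46 hr = 165600 s
Diffusion length = 2*sqrt(D*t)
= 2*sqrt(8.5802e-11 * 165600)
= 7.539e-03 m


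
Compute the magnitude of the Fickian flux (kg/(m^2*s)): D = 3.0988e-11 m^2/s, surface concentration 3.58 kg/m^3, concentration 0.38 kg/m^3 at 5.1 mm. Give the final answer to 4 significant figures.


J = -D * (dC/dx) = D * (C1 - C2) / dx
J = 3.0988e-11 * (3.58 - 0.38) / 5.1e-03
J = 1.944e-08 kg/(m^2*s)


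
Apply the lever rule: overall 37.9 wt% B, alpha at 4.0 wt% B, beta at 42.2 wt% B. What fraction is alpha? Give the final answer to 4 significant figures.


f_alpha = (C_beta - C0) / (C_beta - C_alpha)
f_alpha = (42.2 - 37.9) / (42.2 - 4.0)
f_alpha = 0.1126


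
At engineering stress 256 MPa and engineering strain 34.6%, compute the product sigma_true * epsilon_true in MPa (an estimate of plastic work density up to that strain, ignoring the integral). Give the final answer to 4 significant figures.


sigma_true = sigma_eng * (1 + epsilon_eng)
sigma_true = 256 * (1 + 0.346) = 344.576 MPa
epsilon_true = ln(1 + epsilon_eng)
epsilon_true = ln(1 + 0.346) = 0.297137
sigma_true * epsilon_true = 344.576 * 0.297137 = 102.4 MPa


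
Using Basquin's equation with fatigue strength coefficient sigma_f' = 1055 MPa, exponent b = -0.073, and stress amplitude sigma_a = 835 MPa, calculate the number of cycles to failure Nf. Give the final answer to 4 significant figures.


sigma_a = sigma_f' * (2*Nf)^b
2*Nf = (sigma_a / sigma_f')^(1/b)
2*Nf = (835 / 1055)^(1/-0.073)
2*Nf = 24.6215
Nf = 12.31 cycles


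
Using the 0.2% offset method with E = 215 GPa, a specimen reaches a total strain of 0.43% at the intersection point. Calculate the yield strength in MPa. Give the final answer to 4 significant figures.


Offset strain = 0.002
Elastic strain at yield = total_strain - offset = 4.3e-03 - 0.002 = 2.3e-03
sigma_y = E * elastic_strain = 215000 * 2.3e-03
sigma_y = 494.5 MPa


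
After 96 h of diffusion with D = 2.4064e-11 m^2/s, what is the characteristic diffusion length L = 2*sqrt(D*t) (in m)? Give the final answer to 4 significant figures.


t = 96 hr = 345600 s
Diffusion length = 2*sqrt(D*t)
= 2*sqrt(2.4064e-11 * 345600)
= 5.768e-03 m


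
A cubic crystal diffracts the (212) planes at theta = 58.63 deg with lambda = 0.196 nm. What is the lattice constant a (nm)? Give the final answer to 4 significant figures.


d = lambda / (2*sin(theta))
d = 0.196 / (2*sin(58.63 deg))
d = 0.114778 nm
a = d * sqrt(h^2+k^2+l^2) = 0.114778 * sqrt(9)
a = 0.3443 nm


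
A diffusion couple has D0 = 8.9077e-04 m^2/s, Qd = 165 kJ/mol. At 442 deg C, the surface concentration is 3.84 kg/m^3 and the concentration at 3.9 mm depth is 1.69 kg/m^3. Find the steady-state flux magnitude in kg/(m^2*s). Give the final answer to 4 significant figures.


Step 1: D = D0 * exp(-Qd/(R*T))
T = 442 + 273.15 = 715.15 K
D = 8.9077e-04 * exp(-165e3 / (8.314 * 715.15)) = 7.90153e-16 m^2/s
Step 2: J = D * (C1 - C2) / dx
J = 7.90153e-16 * (3.84 - 1.69) / 3.9e-03
J = 4.356e-13 kg/(m^2*s)


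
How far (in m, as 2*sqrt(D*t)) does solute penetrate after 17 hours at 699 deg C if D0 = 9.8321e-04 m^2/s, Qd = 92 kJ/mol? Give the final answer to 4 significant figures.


Step 1: D = D0 * exp(-Qd/(R*T))
T = 972.15 K
D = 9.8321e-04 * exp(-92e3 / (8.314 * 972.15)) = 1.11998e-08 m^2/s
Step 2: L = 2*sqrt(D*t)
t = 17 h = 61200 s
L = 2*sqrt(1.11998e-08 * 61200) = 0.05236 m


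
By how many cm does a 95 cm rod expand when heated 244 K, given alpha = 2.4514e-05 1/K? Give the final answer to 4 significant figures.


dL = L0 * alpha * dT
dL = 95 * 2.4514e-05 * 244
dL = 0.5682 cm


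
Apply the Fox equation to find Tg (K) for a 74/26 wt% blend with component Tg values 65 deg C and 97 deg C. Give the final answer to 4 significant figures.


1/Tg = w1/Tg1 + w2/Tg2 (in Kelvin)
Tg1 = 338.15 K, Tg2 = 370.15 K
1/Tg = 0.74/338.15 + 0.26/370.15
Tg = 345.9 K


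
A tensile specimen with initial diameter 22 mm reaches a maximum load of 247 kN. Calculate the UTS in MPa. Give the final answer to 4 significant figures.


A0 = pi*(d/2)^2 = pi*(22/2)^2 = 380.133 mm^2
UTS = F_max / A0 = 247*1000 / 380.133
UTS = 649.8 MPa


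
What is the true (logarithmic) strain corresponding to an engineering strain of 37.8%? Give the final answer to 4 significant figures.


epsilon_true = ln(1 + epsilon_eng)
epsilon_true = ln(1 + 0.378)
epsilon_true = 0.3206


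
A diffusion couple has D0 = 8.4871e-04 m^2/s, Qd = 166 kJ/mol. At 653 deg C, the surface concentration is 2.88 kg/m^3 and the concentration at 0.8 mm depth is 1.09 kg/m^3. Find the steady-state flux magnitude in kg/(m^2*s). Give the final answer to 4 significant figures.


Step 1: D = D0 * exp(-Qd/(R*T))
T = 653 + 273.15 = 926.15 K
D = 8.4871e-04 * exp(-166e3 / (8.314 * 926.15)) = 3.6818e-13 m^2/s
Step 2: J = D * (C1 - C2) / dx
J = 3.6818e-13 * (2.88 - 1.09) / 8e-04
J = 8.238e-10 kg/(m^2*s)


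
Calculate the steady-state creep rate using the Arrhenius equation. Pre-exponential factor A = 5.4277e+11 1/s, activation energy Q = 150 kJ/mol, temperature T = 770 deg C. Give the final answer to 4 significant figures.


rate = A * exp(-Q / (R*T))
T = 770 + 273.15 = 1043.15 K
rate = 5.4277e+11 * exp(-150e3 / (8.314 * 1043.15))
rate = 16720 1/s


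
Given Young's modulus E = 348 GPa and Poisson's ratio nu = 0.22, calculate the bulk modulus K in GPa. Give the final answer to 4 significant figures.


K = E / (3*(1-2*nu))
K = 348 / (3*(1-2*0.22))
K = 207.1 GPa


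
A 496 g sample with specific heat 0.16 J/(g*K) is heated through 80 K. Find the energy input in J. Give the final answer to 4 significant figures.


Q = m * cp * dT
Q = 496 * 0.16 * 80
Q = 6349 J


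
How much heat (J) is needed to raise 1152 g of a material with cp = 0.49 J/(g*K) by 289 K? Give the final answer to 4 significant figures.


Q = m * cp * dT
Q = 1152 * 0.49 * 289
Q = 163100 J


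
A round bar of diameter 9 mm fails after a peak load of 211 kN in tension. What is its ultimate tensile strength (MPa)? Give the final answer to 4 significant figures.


A0 = pi*(d/2)^2 = pi*(9/2)^2 = 63.6173 mm^2
UTS = F_max / A0 = 211*1000 / 63.6173
UTS = 3317 MPa


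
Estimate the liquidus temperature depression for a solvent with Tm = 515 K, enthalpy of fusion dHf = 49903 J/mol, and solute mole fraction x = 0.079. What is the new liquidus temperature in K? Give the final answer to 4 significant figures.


dT = R*Tm^2*x / dHf
dT = 8.314 * 515^2 * 0.079 / 49903
dT = 3.4908 K
T_new = 515 - 3.4908 = 511.5 K


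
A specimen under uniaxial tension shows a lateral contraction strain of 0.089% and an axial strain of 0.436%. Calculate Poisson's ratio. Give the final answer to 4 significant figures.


nu = -epsilon_lat / epsilon_axial
Lateral strain is contraction (negative), so using magnitudes:
nu = 0.089 / 0.436
nu = 0.2041


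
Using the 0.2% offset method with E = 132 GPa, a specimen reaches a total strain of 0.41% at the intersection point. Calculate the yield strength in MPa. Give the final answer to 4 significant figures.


Offset strain = 0.002
Elastic strain at yield = total_strain - offset = 4.1e-03 - 0.002 = 2.1e-03
sigma_y = E * elastic_strain = 132000 * 2.1e-03
sigma_y = 277.2 MPa


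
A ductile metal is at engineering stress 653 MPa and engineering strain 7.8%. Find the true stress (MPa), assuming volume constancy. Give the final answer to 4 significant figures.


sigma_true = sigma_eng * (1 + epsilon_eng)
sigma_true = 653 * (1 + 0.078)
sigma_true = 703.9 MPa


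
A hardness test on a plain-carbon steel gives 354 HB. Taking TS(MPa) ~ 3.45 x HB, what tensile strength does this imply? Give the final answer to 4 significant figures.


TS (MPa) = 3.45 * HB
TS = 3.45 * 354
TS = 1221 MPa


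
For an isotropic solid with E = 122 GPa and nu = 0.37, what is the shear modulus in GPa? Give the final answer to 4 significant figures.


G = E / (2*(1+nu))
G = 122 / (2*(1+0.37))
G = 44.53 GPa


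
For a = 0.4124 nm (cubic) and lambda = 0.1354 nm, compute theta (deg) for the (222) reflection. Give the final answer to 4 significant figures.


d = a / sqrt(h^2+k^2+l^2)
d = 0.4124 / sqrt(12) = 0.11905 nm
lambda = 2*d*sin(theta)  =>  sin(theta) = lambda / (2*d)
sin(theta) = 0.1354 / (2 * 0.11905) = 0.56867
theta = 34.66 deg


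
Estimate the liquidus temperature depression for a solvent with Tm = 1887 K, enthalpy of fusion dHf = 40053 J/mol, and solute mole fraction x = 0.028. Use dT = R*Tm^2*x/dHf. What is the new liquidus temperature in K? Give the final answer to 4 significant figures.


dT = R*Tm^2*x / dHf
dT = 8.314 * 1887^2 * 0.028 / 40053
dT = 20.6955 K
T_new = 1887 - 20.6955 = 1866 K


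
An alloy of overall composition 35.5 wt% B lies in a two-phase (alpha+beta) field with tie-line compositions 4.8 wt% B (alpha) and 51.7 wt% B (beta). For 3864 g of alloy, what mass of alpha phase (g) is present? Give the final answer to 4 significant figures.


f_alpha = (C_beta - C0) / (C_beta - C_alpha)
f_alpha = (51.7 - 35.5) / (51.7 - 4.8) = 0.345416
m_alpha = f_alpha * m_total = 0.345416 * 3864 = 1335 g


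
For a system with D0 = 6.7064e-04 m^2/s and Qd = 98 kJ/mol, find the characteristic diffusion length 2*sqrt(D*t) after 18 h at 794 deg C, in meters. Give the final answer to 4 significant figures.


Step 1: D = D0 * exp(-Qd/(R*T))
T = 1067.15 K
D = 6.7064e-04 * exp(-98e3 / (8.314 * 1067.15)) = 1.07012e-08 m^2/s
Step 2: L = 2*sqrt(D*t)
t = 18 h = 64800 s
L = 2*sqrt(1.07012e-08 * 64800) = 0.05267 m


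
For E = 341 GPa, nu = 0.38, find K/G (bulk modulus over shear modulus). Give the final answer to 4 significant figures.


G = E / (2*(1+nu))
G = 341 / (2*(1+0.38)) = 123.551 GPa
K = E / (3*(1-2*nu))
K = 341 / (3*(1-2*0.38)) = 473.611 GPa
K/G = 473.611 / 123.551 = 3.833


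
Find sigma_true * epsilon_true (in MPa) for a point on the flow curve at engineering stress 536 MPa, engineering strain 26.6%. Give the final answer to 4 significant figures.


sigma_true = sigma_eng * (1 + epsilon_eng)
sigma_true = 536 * (1 + 0.266) = 678.576 MPa
epsilon_true = ln(1 + epsilon_eng)
epsilon_true = ln(1 + 0.266) = 0.235862
sigma_true * epsilon_true = 678.576 * 0.235862 = 160.1 MPa


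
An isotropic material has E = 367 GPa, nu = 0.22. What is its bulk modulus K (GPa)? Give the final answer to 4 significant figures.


K = E / (3*(1-2*nu))
K = 367 / (3*(1-2*0.22))
K = 218.5 GPa


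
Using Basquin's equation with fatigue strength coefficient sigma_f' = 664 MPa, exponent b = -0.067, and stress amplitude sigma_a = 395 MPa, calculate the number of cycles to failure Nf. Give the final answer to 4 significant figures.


sigma_a = sigma_f' * (2*Nf)^b
2*Nf = (sigma_a / sigma_f')^(1/b)
2*Nf = (395 / 664)^(1/-0.067)
2*Nf = 2326.65
Nf = 1163 cycles


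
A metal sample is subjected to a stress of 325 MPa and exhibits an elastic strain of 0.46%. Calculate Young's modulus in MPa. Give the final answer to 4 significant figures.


E = sigma / epsilon
epsilon = 0.46% = 4.6e-03
E = 325 / 4.6e-03
E = 70650 MPa


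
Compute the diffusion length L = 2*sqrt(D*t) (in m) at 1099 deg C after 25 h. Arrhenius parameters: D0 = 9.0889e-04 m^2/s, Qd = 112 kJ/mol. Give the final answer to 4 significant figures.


Step 1: D = D0 * exp(-Qd/(R*T))
T = 1372.15 K
D = 9.0889e-04 * exp(-112e3 / (8.314 * 1372.15)) = 4.95189e-08 m^2/s
Step 2: L = 2*sqrt(D*t)
t = 25 h = 90000 s
L = 2*sqrt(4.95189e-08 * 90000) = 0.1335 m


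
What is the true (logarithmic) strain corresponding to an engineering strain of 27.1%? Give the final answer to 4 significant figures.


epsilon_true = ln(1 + epsilon_eng)
epsilon_true = ln(1 + 0.271)
epsilon_true = 0.2398


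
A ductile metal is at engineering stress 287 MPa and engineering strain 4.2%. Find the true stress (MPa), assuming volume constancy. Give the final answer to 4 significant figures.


sigma_true = sigma_eng * (1 + epsilon_eng)
sigma_true = 287 * (1 + 0.042)
sigma_true = 299.1 MPa


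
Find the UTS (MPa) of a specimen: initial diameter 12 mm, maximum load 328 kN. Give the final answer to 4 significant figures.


A0 = pi*(d/2)^2 = pi*(12/2)^2 = 113.097 mm^2
UTS = F_max / A0 = 328*1000 / 113.097
UTS = 2900 MPa


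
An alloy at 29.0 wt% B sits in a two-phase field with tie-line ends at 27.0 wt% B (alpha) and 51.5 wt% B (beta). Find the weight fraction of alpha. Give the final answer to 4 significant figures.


f_alpha = (C_beta - C0) / (C_beta - C_alpha)
f_alpha = (51.5 - 29.0) / (51.5 - 27.0)
f_alpha = 0.9184


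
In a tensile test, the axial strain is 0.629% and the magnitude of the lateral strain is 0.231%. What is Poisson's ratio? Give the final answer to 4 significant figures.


nu = -epsilon_lat / epsilon_axial
Lateral strain is contraction (negative), so using magnitudes:
nu = 0.231 / 0.629
nu = 0.3672


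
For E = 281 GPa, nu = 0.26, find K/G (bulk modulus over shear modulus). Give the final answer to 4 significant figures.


G = E / (2*(1+nu))
G = 281 / (2*(1+0.26)) = 111.508 GPa
K = E / (3*(1-2*nu))
K = 281 / (3*(1-2*0.26)) = 195.139 GPa
K/G = 195.139 / 111.508 = 1.75


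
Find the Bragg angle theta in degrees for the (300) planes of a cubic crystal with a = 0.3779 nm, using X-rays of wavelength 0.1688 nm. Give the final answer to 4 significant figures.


d = a / sqrt(h^2+k^2+l^2)
d = 0.3779 / sqrt(9) = 0.125967 nm
lambda = 2*d*sin(theta)  =>  sin(theta) = lambda / (2*d)
sin(theta) = 0.1688 / (2 * 0.125967) = 0.670019
theta = 42.07 deg


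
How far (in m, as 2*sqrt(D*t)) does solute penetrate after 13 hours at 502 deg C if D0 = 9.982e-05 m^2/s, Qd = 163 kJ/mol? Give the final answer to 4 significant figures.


Step 1: D = D0 * exp(-Qd/(R*T))
T = 775.15 K
D = 9.982e-05 * exp(-163e3 / (8.314 * 775.15)) = 1.03472e-15 m^2/s
Step 2: L = 2*sqrt(D*t)
t = 13 h = 46800 s
L = 2*sqrt(1.03472e-15 * 46800) = 1.392e-05 m


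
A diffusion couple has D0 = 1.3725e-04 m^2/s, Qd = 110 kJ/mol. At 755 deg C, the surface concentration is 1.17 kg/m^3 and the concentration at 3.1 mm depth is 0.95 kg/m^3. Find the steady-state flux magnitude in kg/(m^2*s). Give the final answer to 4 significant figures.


Step 1: D = D0 * exp(-Qd/(R*T))
T = 755 + 273.15 = 1028.15 K
D = 1.3725e-04 * exp(-110e3 / (8.314 * 1028.15)) = 3.53848e-10 m^2/s
Step 2: J = D * (C1 - C2) / dx
J = 3.53848e-10 * (1.17 - 0.95) / 3.1e-03
J = 2.511e-08 kg/(m^2*s)


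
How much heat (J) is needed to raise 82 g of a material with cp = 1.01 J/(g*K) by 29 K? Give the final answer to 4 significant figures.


Q = m * cp * dT
Q = 82 * 1.01 * 29
Q = 2402 J


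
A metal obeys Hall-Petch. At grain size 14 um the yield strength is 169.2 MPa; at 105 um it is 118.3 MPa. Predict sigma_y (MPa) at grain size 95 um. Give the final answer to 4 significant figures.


sigma_y = sigma0 + k / sqrt(d)
1/sqrt(d1) = 1/sqrt(1.4e-05) = 267.261;  1/sqrt(d2) = 97.59
k = (sigma1 - sigma2) / (1/sqrt(d1) - 1/sqrt(d2)) = (169.2 - 118.3) / (267.261 - 97.59) = 0.299992 MPa*m^0.5
sigma0 = sigma1 - k/sqrt(d1) = 169.2 - 0.299992*267.261 = 89.0238 MPa
sigma_y(d3) = 89.0238 + 0.299992 / sqrt(9.5e-05) = 119.8 MPa


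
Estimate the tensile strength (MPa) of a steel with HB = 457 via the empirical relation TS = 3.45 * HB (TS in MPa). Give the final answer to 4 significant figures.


TS (MPa) = 3.45 * HB
TS = 3.45 * 457
TS = 1577 MPa


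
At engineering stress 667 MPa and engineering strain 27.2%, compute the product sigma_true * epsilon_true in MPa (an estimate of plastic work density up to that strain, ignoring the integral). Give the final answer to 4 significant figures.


sigma_true = sigma_eng * (1 + epsilon_eng)
sigma_true = 667 * (1 + 0.272) = 848.424 MPa
epsilon_true = ln(1 + epsilon_eng)
epsilon_true = ln(1 + 0.272) = 0.24059
sigma_true * epsilon_true = 848.424 * 0.24059 = 204.1 MPa


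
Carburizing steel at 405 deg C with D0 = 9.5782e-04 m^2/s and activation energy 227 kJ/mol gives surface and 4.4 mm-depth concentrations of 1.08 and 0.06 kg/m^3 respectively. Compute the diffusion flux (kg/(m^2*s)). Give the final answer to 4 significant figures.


Step 1: D = D0 * exp(-Qd/(R*T))
T = 405 + 273.15 = 678.15 K
D = 9.5782e-04 * exp(-227e3 / (8.314 * 678.15)) = 3.13279e-21 m^2/s
Step 2: J = D * (C1 - C2) / dx
J = 3.13279e-21 * (1.08 - 0.06) / 4.4e-03
J = 7.262e-19 kg/(m^2*s)


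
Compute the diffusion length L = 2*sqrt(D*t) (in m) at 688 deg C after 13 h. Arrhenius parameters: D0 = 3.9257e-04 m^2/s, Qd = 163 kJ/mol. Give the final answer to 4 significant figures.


Step 1: D = D0 * exp(-Qd/(R*T))
T = 961.15 K
D = 3.9257e-04 * exp(-163e3 / (8.314 * 961.15)) = 5.43503e-13 m^2/s
Step 2: L = 2*sqrt(D*t)
t = 13 h = 46800 s
L = 2*sqrt(5.43503e-13 * 46800) = 3.19e-04 m


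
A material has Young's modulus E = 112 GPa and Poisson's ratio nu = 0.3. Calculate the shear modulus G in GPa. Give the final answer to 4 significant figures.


G = E / (2*(1+nu))
G = 112 / (2*(1+0.3))
G = 43.08 GPa


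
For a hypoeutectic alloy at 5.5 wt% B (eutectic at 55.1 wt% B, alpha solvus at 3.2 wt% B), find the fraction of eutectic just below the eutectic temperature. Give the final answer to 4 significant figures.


f_primary = (C_e - C0) / (C_e - C_alpha_max)
f_primary = (55.1 - 5.5) / (55.1 - 3.2)
f_primary = 0.955684
f_eutectic = 1 - 0.955684 = 0.04432


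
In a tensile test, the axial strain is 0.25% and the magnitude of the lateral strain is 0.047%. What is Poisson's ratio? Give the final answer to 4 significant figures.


nu = -epsilon_lat / epsilon_axial
Lateral strain is contraction (negative), so using magnitudes:
nu = 0.047 / 0.25
nu = 0.188


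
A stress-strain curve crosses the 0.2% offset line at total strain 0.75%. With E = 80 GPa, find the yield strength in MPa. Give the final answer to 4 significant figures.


Offset strain = 0.002
Elastic strain at yield = total_strain - offset = 7.5e-03 - 0.002 = 5.5e-03
sigma_y = E * elastic_strain = 80000 * 5.5e-03
sigma_y = 440 MPa


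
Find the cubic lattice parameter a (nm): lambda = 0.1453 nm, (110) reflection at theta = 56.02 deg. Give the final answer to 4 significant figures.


d = lambda / (2*sin(theta))
d = 0.1453 / (2*sin(56.02 deg))
d = 0.0876111 nm
a = d * sqrt(h^2+k^2+l^2) = 0.0876111 * sqrt(2)
a = 0.1239 nm
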